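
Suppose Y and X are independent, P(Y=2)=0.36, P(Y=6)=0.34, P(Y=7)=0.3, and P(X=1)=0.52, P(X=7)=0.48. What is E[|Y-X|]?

E[|Y-X|] = Σ_y Σ_x |y-x| · P(Y=y)P(X=x)
 = 1·0.1872 + 5·0.1728 + 5·0.1768 + 1·0.1632 + 6·0.156 + 0·0.144
 = 0.1872 + 0.864 + 0.884 + 0.1632 + 0.936 + 0
 = 3.0344

3.0344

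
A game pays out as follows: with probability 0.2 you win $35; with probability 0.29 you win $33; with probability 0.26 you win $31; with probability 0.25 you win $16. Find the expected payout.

E[payout] = 35·0.2 + 33·0.29 + 31·0.26 + 16·0.25
 = 7 + 9.57 + 8.06 + 4
 = 28.63

28.63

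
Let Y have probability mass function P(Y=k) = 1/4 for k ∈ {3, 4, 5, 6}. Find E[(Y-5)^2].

1.5

E[(Y-5)^2] = Σ (y-5)^2·P(Y=y)
 = 4·1/4 + 1·1/4 + 0·1/4 + 1·1/4
 = 1 + 1/4 + 0 + 1/4
 = 3/2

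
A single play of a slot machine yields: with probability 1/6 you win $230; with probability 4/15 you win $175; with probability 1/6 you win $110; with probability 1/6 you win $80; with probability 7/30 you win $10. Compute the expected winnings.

E[payout] = 230·1/6 + 175·4/15 + 110·1/6 + 80·1/6 + 10·7/30
 = 115/3 + 140/3 + 55/3 + 40/3 + 7/3
 = 119

119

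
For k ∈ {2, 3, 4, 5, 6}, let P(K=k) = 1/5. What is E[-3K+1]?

-11

E[-3K+1] = Σ (-3k+1)·P(K=k)
 = (-5)·1/5 + (-8)·1/5 + (-11)·1/5 + (-14)·1/5 + (-17)·1/5
 = (-1) + (-8/5) + (-11/5) + (-14/5) + (-17/5)
 = -11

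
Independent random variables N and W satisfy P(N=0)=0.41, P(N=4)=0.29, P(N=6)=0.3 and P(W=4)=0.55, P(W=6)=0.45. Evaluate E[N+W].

E[N+W] = Σ_n Σ_w (n+w) · P(N=n)P(W=w)
 = 4·0.2255 + 6·0.1845 + 8·0.1595 + 10·0.1305 + 10·0.165 + 12·0.135
 = 0.902 + 1.107 + 1.276 + 1.305 + 1.65 + 1.62
 = 7.86

7.86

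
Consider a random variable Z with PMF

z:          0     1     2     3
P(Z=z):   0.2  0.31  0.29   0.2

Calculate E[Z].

E[Z] = Σ z·P(Z=z)
 = 0·0.2 + 1·0.31 + 2·0.29 + 3·0.2
 = 0 + 0.31 + 0.58 + 0.6
 = 1.49

1.49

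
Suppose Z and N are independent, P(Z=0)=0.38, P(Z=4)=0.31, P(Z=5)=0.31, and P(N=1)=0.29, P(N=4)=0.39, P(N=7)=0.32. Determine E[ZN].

11.4111

E[ZN] = Σ_z Σ_n zn · P(Z=z)P(N=n)
 = 0·0.1102 + 0·0.1482 + 0·0.1216 + 4·0.0899 + 16·0.1209 + 28·0.0992 + 5·0.0899 + 20·0.1209 + 35·0.0992
 = 0 + 0 + 0 + 0.3596 + 1.9344 + 2.7776 + 0.4495 + 2.418 + 3.472
 = 11.4111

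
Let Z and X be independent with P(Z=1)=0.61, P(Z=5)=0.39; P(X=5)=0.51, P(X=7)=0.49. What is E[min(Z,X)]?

2.56

E[min(Z,X)] = Σ_z Σ_x min(z,x) · P(Z=z)P(X=x)
 = 1·0.3111 + 1·0.2989 + 5·0.1989 + 5·0.1911
 = 0.3111 + 0.2989 + 0.9945 + 0.9555
 = 2.56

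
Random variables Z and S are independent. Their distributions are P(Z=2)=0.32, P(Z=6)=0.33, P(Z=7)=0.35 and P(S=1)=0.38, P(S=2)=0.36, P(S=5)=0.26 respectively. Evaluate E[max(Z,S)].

5.3196

E[max(Z,S)] = Σ_z Σ_s max(z,s) · P(Z=z)P(S=s)
 = 2·0.1216 + 2·0.1152 + 5·0.0832 + 6·0.1254 + 6·0.1188 + 6·0.0858 + 7·0.133 + 7·0.126 + 7·0.091
 = 0.2432 + 0.2304 + 0.416 + 0.7524 + 0.7128 + 0.5148 + 0.931 + 0.882 + 0.637
 = 5.3196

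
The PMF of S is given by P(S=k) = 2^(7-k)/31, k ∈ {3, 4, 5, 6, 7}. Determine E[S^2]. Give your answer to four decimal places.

E[S^2] = Σ s^2·P(S=s)
 = 9·16/31 + 16·8/31 + 25·4/31 + 36·2/31 + 49·1/31
 = 144/31 + 128/31 + 100/31 + 72/31 + 49/31
 = 493/31

15.9032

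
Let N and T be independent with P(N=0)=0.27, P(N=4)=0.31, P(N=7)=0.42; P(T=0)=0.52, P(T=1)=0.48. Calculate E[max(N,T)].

4.3096

E[max(N,T)] = Σ_n Σ_t max(n,t) · P(N=n)P(T=t)
 = 0·0.1404 + 1·0.1296 + 4·0.1612 + 4·0.1488 + 7·0.2184 + 7·0.2016
 = 0 + 0.1296 + 0.6448 + 0.5952 + 1.5288 + 1.4112
 = 4.3096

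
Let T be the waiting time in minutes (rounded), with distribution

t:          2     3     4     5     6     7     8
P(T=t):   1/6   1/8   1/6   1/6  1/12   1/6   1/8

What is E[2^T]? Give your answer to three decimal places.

68.333

E[2^T] = Σ 2^t·P(T=t)
 = 4·1/6 + 8·1/8 + 16·1/6 + 32·1/6 + 64·1/12 + 128·1/6 + 256·1/8
 = 2/3 + 1 + 8/3 + 16/3 + 16/3 + 64/3 + 32
 = 205/3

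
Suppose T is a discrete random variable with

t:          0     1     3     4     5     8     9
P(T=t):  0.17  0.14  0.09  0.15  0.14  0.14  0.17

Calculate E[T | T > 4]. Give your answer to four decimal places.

P(T > 4) = 0.14 + 0.14 + 0.17 = 0.45.
E[T | T > 4] = [5·0.14 + 8·0.14 + 9·0.17] / 0.45
 = 3.35 / 0.45
 = 67/9

7.4444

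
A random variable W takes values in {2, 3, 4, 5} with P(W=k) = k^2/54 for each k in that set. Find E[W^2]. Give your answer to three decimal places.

E[W^2] = Σ w^2·P(W=w)
 = 4·2/27 + 9·1/6 + 16·8/27 + 25·25/54
 = 8/27 + 3/2 + 128/27 + 625/54
 = 163/9

18.111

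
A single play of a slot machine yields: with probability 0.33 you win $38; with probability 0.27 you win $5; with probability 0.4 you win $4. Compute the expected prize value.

15.49

E[payout] = 38·0.33 + 5·0.27 + 4·0.4
 = 12.54 + 1.35 + 1.6
 = 15.49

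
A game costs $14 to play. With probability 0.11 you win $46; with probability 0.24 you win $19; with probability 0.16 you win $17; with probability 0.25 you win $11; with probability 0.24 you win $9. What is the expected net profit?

3.25

E[payout] = 46·0.11 + 19·0.24 + 17·0.16 + 11·0.25 + 9·0.24
 = 5.06 + 4.56 + 2.72 + 2.75 + 2.16
 = 17.25
Net = 17.25 - 14 = 3.25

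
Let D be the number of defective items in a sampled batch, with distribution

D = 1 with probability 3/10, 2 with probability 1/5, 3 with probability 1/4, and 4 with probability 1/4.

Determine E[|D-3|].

1.05

E[|D-3|] = Σ |d-3|·P(D=d)
 = 2·3/10 + 1·1/5 + 0·1/4 + 1·1/4
 = 3/5 + 1/5 + 0 + 1/4
 = 21/20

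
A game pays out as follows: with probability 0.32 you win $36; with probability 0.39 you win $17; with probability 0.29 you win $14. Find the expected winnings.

E[payout] = 36·0.32 + 17·0.39 + 14·0.29
 = 11.52 + 6.63 + 4.06
 = 22.21

22.21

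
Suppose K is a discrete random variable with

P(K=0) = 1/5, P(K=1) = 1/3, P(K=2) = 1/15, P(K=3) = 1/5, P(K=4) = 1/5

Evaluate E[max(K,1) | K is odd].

1.75

P(K is odd) = 1/3 + 1/5 = 8/15.
E[max(K,1) | K is odd] = [1·1/3 + 3·1/5] / (8/15)
 = 14/15 / (8/15)
 = 7/4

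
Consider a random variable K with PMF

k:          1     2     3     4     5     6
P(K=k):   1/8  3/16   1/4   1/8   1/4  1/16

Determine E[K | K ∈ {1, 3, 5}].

3.4

P(K ∈ {1, 3, 5}) = 1/8 + 1/4 + 1/4 = 5/8.
E[K | K ∈ {1, 3, 5}] = [1·1/8 + 3·1/4 + 5·1/4] / (5/8)
 = 17/8 / (5/8)
 = 17/5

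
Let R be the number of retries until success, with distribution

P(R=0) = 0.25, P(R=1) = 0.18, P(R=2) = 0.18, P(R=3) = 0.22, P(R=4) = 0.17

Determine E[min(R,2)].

1.32

E[min(R,2)] = Σ min(r,2)·P(R=r)
 = 0·0.25 + 1·0.18 + 2·0.18 + 2·0.22 + 2·0.17
 = 0 + 0.18 + 0.36 + 0.44 + 0.34
 = 1.32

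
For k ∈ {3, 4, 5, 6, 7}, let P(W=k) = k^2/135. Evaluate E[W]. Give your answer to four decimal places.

E[W] = Σ w·P(W=w)
 = 3·1/15 + 4·16/135 + 5·5/27 + 6·4/15 + 7·49/135
 = 1/5 + 64/135 + 25/27 + 8/5 + 343/135
 = 155/27

5.7407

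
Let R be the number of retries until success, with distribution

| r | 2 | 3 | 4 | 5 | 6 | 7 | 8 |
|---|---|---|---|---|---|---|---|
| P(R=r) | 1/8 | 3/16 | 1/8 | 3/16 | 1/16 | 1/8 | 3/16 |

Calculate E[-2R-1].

E[-2R-1] = Σ (-2r-1)·P(R=r)
 = (-5)·1/8 + (-7)·3/16 + (-9)·1/8 + (-11)·3/16 + (-13)·1/16 + (-15)·1/8 + (-17)·3/16
 = (-5/8) + (-21/16) + (-9/8) + (-33/16) + (-13/16) + (-15/8) + (-51/16)
 = -11

-11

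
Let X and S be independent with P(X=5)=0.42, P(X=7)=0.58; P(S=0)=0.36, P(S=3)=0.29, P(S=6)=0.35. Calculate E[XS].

E[XS] = Σ_x Σ_s xs · P(X=x)P(S=s)
 = 0·0.1512 + 15·0.1218 + 30·0.147 + 0·0.2088 + 21·0.1682 + 42·0.203
 = 0 + 1.827 + 4.41 + 0 + 3.5322 + 8.526
 = 18.2952

18.2952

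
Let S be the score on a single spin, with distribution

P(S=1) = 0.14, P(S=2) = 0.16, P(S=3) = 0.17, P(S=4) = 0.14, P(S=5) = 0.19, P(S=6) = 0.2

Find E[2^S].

23.4

E[2^S] = Σ 2^s·P(S=s)
 = 2·0.14 + 4·0.16 + 8·0.17 + 16·0.14 + 32·0.19 + 64·0.2
 = 0.28 + 0.64 + 1.36 + 2.24 + 6.08 + 12.8
 = 23.4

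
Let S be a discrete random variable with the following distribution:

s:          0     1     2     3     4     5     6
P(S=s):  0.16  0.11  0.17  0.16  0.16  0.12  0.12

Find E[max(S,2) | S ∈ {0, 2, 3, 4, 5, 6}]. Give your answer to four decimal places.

3.4831

P(S ∈ {0, 2, 3, 4, 5, 6}) = 0.16 + 0.17 + 0.16 + 0.16 + 0.12 + 0.12 = 0.89.
E[max(S,2) | S ∈ {0, 2, 3, 4, 5, 6}] = [2·0.16 + 2·0.17 + 3·0.16 + 4·0.16 + 5·0.12 + 6·0.12] / 0.89
 = 3.1 / 0.89
 = 310/89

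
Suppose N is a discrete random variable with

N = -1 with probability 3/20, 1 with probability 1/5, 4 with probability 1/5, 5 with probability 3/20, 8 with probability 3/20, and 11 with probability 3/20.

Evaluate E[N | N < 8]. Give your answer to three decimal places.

2.286

P(N < 8) = 3/20 + 1/5 + 1/5 + 3/20 = 7/10.
E[N | N < 8] = [(-1)·3/20 + 1·1/5 + 4·1/5 + 5·3/20] / (7/10)
 = 8/5 / (7/10)
 = 16/7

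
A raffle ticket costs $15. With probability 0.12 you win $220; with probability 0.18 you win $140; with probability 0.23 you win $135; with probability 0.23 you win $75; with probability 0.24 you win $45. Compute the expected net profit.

95.7

E[payout] = 220·0.12 + 140·0.18 + 135·0.23 + 75·0.23 + 45·0.24
 = 26.4 + 25.2 + 31.05 + 17.25 + 10.8
 = 110.7
Net = 110.7 - 15 = 95.7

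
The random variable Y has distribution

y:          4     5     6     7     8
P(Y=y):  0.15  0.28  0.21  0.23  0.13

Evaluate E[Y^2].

36.55

E[Y^2] = Σ y^2·P(Y=y)
 = 16·0.15 + 25·0.28 + 36·0.21 + 49·0.23 + 64·0.13
 = 2.4 + 7 + 7.56 + 11.27 + 8.32
 = 36.55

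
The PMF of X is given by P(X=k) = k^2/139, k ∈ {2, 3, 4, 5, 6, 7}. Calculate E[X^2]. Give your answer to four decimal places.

33.6331

E[X^2] = Σ x^2·P(X=x)
 = 4·4/139 + 9·9/139 + 16·16/139 + 25·25/139 + 36·36/139 + 49·49/139
 = 16/139 + 81/139 + 256/139 + 625/139 + 1296/139 + 2401/139
 = 4675/139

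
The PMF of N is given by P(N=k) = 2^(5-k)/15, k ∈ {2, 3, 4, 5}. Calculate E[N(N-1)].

5.6

E[N(N-1)] = Σ n(n-1)·P(N=n)
 = 2·8/15 + 6·4/15 + 12·2/15 + 20·1/15
 = 16/15 + 8/5 + 8/5 + 4/3
 = 28/5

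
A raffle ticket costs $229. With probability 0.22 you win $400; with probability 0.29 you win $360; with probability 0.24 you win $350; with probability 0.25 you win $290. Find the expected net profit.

E[payout] = 400·0.22 + 360·0.29 + 350·0.24 + 290·0.25
 = 88 + 104.4 + 84 + 72.5
 = 348.9
Net = 348.9 - 229 = 119.9

119.9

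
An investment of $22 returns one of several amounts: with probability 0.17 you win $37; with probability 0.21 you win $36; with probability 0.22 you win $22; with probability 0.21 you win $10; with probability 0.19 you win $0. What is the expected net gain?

E[payout] = 37·0.17 + 36·0.21 + 22·0.22 + 10·0.21 + 0·0.19
 = 6.29 + 7.56 + 4.84 + 2.1 + 0
 = 20.79
Net = 20.79 - 22 = -1.21

-1.21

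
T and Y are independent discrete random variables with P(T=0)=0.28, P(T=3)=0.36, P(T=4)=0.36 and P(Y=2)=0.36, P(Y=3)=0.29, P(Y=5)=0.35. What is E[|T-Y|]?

E[|T-Y|] = Σ_t Σ_y |t-y| · P(T=t)P(Y=y)
 = 2·0.1008 + 3·0.0812 + 5·0.098 + 1·0.1296 + 0·0.1044 + 2·0.126 + 2·0.1296 + 1·0.1044 + 1·0.126
 = 0.2016 + 0.2436 + 0.49 + 0.1296 + 0 + 0.252 + 0.2592 + 0.1044 + 0.126
 = 1.8064

1.8064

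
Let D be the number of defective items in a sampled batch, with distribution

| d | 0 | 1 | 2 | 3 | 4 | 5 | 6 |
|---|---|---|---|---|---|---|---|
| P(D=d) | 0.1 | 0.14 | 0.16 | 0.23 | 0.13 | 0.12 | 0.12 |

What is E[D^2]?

12.25

E[D^2] = Σ d^2·P(D=d)
 = 0·0.1 + 1·0.14 + 4·0.16 + 9·0.23 + 16·0.13 + 25·0.12 + 36·0.12
 = 0 + 0.14 + 0.64 + 2.07 + 2.08 + 3 + 4.32
 = 12.25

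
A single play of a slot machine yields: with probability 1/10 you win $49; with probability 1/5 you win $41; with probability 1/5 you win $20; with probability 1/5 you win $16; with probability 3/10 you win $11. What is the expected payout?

23.6

E[payout] = 49·1/10 + 41·1/5 + 20·1/5 + 16·1/5 + 11·3/10
 = 49/10 + 41/5 + 4 + 16/5 + 33/10
 = 118/5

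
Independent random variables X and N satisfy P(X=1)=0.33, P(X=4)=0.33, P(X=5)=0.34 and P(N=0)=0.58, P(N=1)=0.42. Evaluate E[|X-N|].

E[|X-N|] = Σ_x Σ_n |x-n| · P(X=x)P(N=n)
 = 1·0.1914 + 0·0.1386 + 4·0.1914 + 3·0.1386 + 5·0.1972 + 4·0.1428
 = 0.1914 + 0 + 0.7656 + 0.4158 + 0.986 + 0.5712
 = 2.93

2.93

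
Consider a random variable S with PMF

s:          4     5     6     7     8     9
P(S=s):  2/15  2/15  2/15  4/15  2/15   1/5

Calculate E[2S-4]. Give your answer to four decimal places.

9.4667

E[2S-4] = Σ (2s-4)·P(S=s)
 = 4·2/15 + 6·2/15 + 8·2/15 + 10·4/15 + 12·2/15 + 14·1/5
 = 8/15 + 4/5 + 16/15 + 8/3 + 8/5 + 14/5
 = 142/15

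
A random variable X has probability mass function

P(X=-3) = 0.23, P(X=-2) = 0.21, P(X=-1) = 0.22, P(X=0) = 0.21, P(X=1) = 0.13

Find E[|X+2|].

1.26

E[|X+2|] = Σ |x+2|·P(X=x)
 = 1·0.23 + 0·0.21 + 1·0.22 + 2·0.21 + 3·0.13
 = 0.23 + 0 + 0.22 + 0.42 + 0.39
 = 1.26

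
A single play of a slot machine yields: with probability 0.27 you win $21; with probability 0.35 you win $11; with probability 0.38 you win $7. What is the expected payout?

E[payout] = 21·0.27 + 11·0.35 + 7·0.38
 = 5.67 + 3.85 + 2.66
 = 12.18

12.18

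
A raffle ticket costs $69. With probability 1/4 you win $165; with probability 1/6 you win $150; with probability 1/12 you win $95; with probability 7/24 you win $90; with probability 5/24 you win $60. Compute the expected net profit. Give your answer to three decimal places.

E[payout] = 165·1/4 + 150·1/6 + 95·1/12 + 90·7/24 + 60·5/24
 = 165/4 + 25 + 95/12 + 105/4 + 25/2
 = 1355/12
Net = 1355/12 - 69 = 527/12

43.917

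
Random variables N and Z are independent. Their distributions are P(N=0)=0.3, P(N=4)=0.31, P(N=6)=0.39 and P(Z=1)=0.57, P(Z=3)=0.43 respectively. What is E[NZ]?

E[NZ] = Σ_n Σ_z nz · P(N=n)P(Z=z)
 = 0·0.171 + 0·0.129 + 4·0.1767 + 12·0.1333 + 6·0.2223 + 18·0.1677
 = 0 + 0 + 0.7068 + 1.5996 + 1.3338 + 3.0186
 = 6.6588

6.6588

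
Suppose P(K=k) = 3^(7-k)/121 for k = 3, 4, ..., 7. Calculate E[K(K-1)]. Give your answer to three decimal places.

9.273

E[K(K-1)] = Σ k(k-1)·P(K=k)
 = 6·81/121 + 12·27/121 + 20·9/121 + 30·3/121 + 42·1/121
 = 486/121 + 324/121 + 180/121 + 90/121 + 42/121
 = 102/11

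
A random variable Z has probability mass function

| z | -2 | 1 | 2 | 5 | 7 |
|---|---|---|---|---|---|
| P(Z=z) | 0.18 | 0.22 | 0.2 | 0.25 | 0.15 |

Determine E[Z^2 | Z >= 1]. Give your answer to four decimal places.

17.8293

P(Z >= 1) = 0.22 + 0.2 + 0.25 + 0.15 = 0.82.
E[Z^2 | Z >= 1] = [1·0.22 + 4·0.2 + 25·0.25 + 49·0.15] / 0.82
 = 14.62 / 0.82
 = 731/41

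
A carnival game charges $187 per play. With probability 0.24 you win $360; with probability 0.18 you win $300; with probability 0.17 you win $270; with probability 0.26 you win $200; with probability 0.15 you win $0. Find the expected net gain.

E[payout] = 360·0.24 + 300·0.18 + 270·0.17 + 200·0.26 + 0·0.15
 = 86.4 + 54 + 45.9 + 52 + 0
 = 238.3
Net = 238.3 - 187 = 51.3

51.3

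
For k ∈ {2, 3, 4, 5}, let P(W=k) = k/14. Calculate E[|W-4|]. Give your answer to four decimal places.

0.8571

E[|W-4|] = Σ |w-4|·P(W=w)
 = 2·1/7 + 1·3/14 + 0·2/7 + 1·5/14
 = 2/7 + 3/14 + 0 + 5/14
 = 6/7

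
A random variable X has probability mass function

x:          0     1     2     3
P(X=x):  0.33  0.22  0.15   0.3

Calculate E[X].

1.42

E[X] = Σ x·P(X=x)
 = 0·0.33 + 1·0.22 + 2·0.15 + 3·0.3
 = 0 + 0.22 + 0.3 + 0.9
 = 1.42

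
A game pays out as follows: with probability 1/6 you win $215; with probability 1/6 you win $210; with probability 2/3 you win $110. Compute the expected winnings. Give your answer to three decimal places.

E[payout] = 215·1/6 + 210·1/6 + 110·2/3
 = 215/6 + 35 + 220/3
 = 865/6

144.167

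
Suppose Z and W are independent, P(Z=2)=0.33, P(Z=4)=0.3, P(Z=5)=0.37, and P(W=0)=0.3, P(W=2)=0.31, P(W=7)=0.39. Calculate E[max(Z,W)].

E[max(Z,W)] = Σ_z Σ_w max(z,w) · P(Z=z)P(W=w)
 = 2·0.099 + 2·0.1023 + 7·0.1287 + 4·0.09 + 4·0.093 + 7·0.117 + 5·0.111 + 5·0.1147 + 7·0.1443
 = 0.198 + 0.2046 + 0.9009 + 0.36 + 0.372 + 0.819 + 0.555 + 0.5735 + 1.0101
 = 4.9931

4.9931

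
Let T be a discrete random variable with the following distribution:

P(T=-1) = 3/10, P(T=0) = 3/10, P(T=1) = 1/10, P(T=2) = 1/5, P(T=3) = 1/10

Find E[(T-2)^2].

4.1

E[(T-2)^2] = Σ (t-2)^2·P(T=t)
 = 9·3/10 + 4·3/10 + 1·1/10 + 0·1/5 + 1·1/10
 = 27/10 + 6/5 + 1/10 + 0 + 1/10
 = 41/10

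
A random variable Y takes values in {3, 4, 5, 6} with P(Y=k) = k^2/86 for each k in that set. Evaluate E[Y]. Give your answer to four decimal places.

5.0233

E[Y] = Σ y·P(Y=y)
 = 3·9/86 + 4·8/43 + 5·25/86 + 6·18/43
 = 27/86 + 32/43 + 125/86 + 108/43
 = 216/43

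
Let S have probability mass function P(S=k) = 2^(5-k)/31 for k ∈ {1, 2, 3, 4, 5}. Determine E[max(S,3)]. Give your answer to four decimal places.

E[max(S,3)] = Σ max(s,3)·P(S=s)
 = 3·16/31 + 3·8/31 + 3·4/31 + 4·2/31 + 5·1/31
 = 48/31 + 24/31 + 12/31 + 8/31 + 5/31
 = 97/31

3.1290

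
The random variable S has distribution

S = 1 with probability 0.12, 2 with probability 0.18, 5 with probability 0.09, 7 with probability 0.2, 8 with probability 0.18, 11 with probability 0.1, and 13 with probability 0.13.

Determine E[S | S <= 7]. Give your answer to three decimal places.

3.949

P(S <= 7) = 0.12 + 0.18 + 0.09 + 0.2 = 0.59.
E[S | S <= 7] = [1·0.12 + 2·0.18 + 5·0.09 + 7·0.2] / 0.59
 = 2.33 / 0.59
 = 233/59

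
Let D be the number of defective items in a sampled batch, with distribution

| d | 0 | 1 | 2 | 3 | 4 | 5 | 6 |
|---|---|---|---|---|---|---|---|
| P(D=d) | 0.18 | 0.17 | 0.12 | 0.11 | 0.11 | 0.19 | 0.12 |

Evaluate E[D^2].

E[D^2] = Σ d^2·P(D=d)
 = 0·0.18 + 1·0.17 + 4·0.12 + 9·0.11 + 16·0.11 + 25·0.19 + 36·0.12
 = 0 + 0.17 + 0.48 + 0.99 + 1.76 + 4.75 + 4.32
 = 12.47

12.47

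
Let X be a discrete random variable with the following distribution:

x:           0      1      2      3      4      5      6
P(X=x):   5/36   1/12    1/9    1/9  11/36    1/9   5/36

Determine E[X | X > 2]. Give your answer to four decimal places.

4.4167

P(X > 2) = 1/9 + 11/36 + 1/9 + 5/36 = 2/3.
E[X | X > 2] = [3·1/9 + 4·11/36 + 5·1/9 + 6·5/36] / (2/3)
 = 53/18 / (2/3)
 = 53/12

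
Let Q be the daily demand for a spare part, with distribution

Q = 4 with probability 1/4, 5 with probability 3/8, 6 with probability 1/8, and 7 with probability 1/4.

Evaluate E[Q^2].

30.125

E[Q^2] = Σ q^2·P(Q=q)
 = 16·1/4 + 25·3/8 + 36·1/8 + 49·1/4
 = 4 + 75/8 + 9/2 + 49/4
 = 241/8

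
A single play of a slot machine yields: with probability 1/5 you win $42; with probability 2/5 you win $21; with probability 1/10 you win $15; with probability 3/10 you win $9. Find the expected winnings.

E[payout] = 42·1/5 + 21·2/5 + 15·1/10 + 9·3/10
 = 42/5 + 42/5 + 3/2 + 27/10
 = 21

21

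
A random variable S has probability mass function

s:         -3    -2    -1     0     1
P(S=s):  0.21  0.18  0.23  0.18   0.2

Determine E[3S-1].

E[3S-1] = Σ (3s-1)·P(S=s)
 = (-10)·0.21 + (-7)·0.18 + (-4)·0.23 + (-1)·0.18 + 2·0.2
 = (-2.1) + (-1.26) + (-0.92) + (-0.18) + 0.4
 = -4.06

-4.06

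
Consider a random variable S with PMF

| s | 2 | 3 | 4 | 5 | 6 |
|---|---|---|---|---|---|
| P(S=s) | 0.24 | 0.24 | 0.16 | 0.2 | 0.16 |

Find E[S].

3.8

E[S] = Σ s·P(S=s)
 = 2·0.24 + 3·0.24 + 4·0.16 + 5·0.2 + 6·0.16
 = 0.48 + 0.72 + 0.64 + 1 + 0.96
 = 3.8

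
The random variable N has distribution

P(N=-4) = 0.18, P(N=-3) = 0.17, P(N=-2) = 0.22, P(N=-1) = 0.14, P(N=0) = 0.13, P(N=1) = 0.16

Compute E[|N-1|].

2.65

E[|N-1|] = Σ |n-1|·P(N=n)
 = 5·0.18 + 4·0.17 + 3·0.22 + 2·0.14 + 1·0.13 + 0·0.16
 = 0.9 + 0.68 + 0.66 + 0.28 + 0.13 + 0
 = 2.65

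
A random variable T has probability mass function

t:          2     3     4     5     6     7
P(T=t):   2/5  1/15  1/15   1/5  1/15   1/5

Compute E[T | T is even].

2.75

P(T is even) = 2/5 + 1/15 + 1/15 = 8/15.
E[T | T is even] = [2·2/5 + 4·1/15 + 6·1/15] / (8/15)
 = 22/15 / (8/15)
 = 11/4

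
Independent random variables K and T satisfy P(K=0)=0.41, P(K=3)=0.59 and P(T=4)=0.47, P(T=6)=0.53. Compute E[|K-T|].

3.29

E[|K-T|] = Σ_k Σ_t |k-t| · P(K=k)P(T=t)
 = 4·0.1927 + 6·0.2173 + 1·0.2773 + 3·0.3127
 = 0.7708 + 1.3038 + 0.2773 + 0.9381
 = 3.29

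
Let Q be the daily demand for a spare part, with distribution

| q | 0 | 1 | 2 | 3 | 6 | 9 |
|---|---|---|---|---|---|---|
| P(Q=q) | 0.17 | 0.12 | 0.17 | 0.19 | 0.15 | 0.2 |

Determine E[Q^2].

E[Q^2] = Σ q^2·P(Q=q)
 = 0·0.17 + 1·0.12 + 4·0.17 + 9·0.19 + 36·0.15 + 81·0.2
 = 0 + 0.12 + 0.68 + 1.71 + 5.4 + 16.2
 = 24.11

24.11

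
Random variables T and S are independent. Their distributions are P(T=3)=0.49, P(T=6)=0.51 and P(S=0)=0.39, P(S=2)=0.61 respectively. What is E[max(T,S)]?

E[max(T,S)] = Σ_t Σ_s max(t,s) · P(T=t)P(S=s)
 = 3·0.1911 + 3·0.2989 + 6·0.1989 + 6·0.3111
 = 0.5733 + 0.8967 + 1.1934 + 1.8666
 = 4.53

4.53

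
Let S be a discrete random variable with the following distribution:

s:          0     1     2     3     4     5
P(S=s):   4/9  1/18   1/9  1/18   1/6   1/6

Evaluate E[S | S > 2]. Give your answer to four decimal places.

4.2857

P(S > 2) = 1/18 + 1/6 + 1/6 = 7/18.
E[S | S > 2] = [3·1/18 + 4·1/6 + 5·1/6] / (7/18)
 = 5/3 / (7/18)
 = 30/7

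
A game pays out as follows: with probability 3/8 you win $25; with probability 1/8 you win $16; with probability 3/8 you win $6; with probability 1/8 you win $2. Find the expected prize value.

13.875

E[payout] = 25·3/8 + 16·1/8 + 6·3/8 + 2·1/8
 = 75/8 + 2 + 9/4 + 1/4
 = 111/8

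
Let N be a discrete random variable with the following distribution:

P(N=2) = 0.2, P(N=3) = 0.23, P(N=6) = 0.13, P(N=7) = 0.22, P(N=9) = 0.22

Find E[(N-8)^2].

13.91

E[(N-8)^2] = Σ (n-8)^2·P(N=n)
 = 36·0.2 + 25·0.23 + 4·0.13 + 1·0.22 + 1·0.22
 = 7.2 + 5.75 + 0.52 + 0.22 + 0.22
 = 13.91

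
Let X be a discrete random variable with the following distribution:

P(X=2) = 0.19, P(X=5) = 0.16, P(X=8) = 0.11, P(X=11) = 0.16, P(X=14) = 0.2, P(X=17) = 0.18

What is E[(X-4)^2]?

E[(X-4)^2] = Σ (x-4)^2·P(X=x)
 = 4·0.19 + 1·0.16 + 16·0.11 + 49·0.16 + 100·0.2 + 169·0.18
 = 0.76 + 0.16 + 1.76 + 7.84 + 20 + 30.42
 = 60.94

60.94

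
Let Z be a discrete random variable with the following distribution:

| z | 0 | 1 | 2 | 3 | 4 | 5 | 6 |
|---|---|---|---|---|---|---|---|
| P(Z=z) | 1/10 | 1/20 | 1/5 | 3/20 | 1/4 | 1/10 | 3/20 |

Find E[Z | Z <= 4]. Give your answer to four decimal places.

P(Z <= 4) = 1/10 + 1/20 + 1/5 + 3/20 + 1/4 = 3/4.
E[Z | Z <= 4] = [0·1/10 + 1·1/20 + 2·1/5 + 3·3/20 + 4·1/4] / (3/4)
 = 19/10 / (3/4)
 = 38/15

2.5333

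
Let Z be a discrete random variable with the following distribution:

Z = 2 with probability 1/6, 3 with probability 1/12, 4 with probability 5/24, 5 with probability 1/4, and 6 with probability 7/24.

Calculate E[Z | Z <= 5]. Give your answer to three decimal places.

3.765

P(Z <= 5) = 1/6 + 1/12 + 5/24 + 1/4 = 17/24.
E[Z | Z <= 5] = [2·1/6 + 3·1/12 + 4·5/24 + 5·1/4] / (17/24)
 = 8/3 / (17/24)
 = 64/17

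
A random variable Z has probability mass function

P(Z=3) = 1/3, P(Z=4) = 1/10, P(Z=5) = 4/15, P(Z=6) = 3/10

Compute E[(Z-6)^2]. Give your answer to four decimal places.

E[(Z-6)^2] = Σ (z-6)^2·P(Z=z)
 = 9·1/3 + 4·1/10 + 1·4/15 + 0·3/10
 = 3 + 2/5 + 4/15 + 0
 = 11/3

3.6667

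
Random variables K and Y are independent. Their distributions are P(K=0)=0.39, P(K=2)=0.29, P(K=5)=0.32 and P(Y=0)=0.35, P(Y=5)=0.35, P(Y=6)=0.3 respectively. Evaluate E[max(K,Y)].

E[max(K,Y)] = Σ_k Σ_y max(k,y) · P(K=k)P(Y=y)
 = 0·0.1365 + 5·0.1365 + 6·0.117 + 2·0.1015 + 5·0.1015 + 6·0.087 + 5·0.112 + 5·0.112 + 6·0.096
 = 0 + 0.6825 + 0.702 + 0.203 + 0.5075 + 0.522 + 0.56 + 0.56 + 0.576
 = 4.313

4.313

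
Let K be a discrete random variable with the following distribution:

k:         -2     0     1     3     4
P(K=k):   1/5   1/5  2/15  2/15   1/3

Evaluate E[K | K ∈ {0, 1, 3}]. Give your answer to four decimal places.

1.1429

P(K ∈ {0, 1, 3}) = 1/5 + 2/15 + 2/15 = 7/15.
E[K | K ∈ {0, 1, 3}] = [0·1/5 + 1·2/15 + 3·2/15] / (7/15)
 = 8/15 / (7/15)
 = 8/7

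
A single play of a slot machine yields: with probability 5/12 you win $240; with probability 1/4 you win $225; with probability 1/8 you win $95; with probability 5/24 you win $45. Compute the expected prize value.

177.5

E[payout] = 240·5/12 + 225·1/4 + 95·1/8 + 45·5/24
 = 100 + 225/4 + 95/8 + 75/8
 = 355/2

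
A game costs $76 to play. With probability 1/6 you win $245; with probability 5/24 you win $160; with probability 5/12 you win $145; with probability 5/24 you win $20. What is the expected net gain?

62.75

E[payout] = 245·1/6 + 160·5/24 + 145·5/12 + 20·5/24
 = 245/6 + 100/3 + 725/12 + 25/6
 = 555/4
Net = 555/4 - 76 = 251/4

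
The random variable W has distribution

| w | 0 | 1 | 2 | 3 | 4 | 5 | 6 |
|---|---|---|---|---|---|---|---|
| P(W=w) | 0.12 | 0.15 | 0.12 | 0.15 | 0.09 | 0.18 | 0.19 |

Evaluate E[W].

3.24

E[W] = Σ w·P(W=w)
 = 0·0.12 + 1·0.15 + 2·0.12 + 3·0.15 + 4·0.09 + 5·0.18 + 6·0.19
 = 0 + 0.15 + 0.24 + 0.45 + 0.36 + 0.9 + 1.14
 = 3.24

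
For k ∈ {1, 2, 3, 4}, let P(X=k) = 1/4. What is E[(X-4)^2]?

3.5

E[(X-4)^2] = Σ (x-4)^2·P(X=x)
 = 9·1/4 + 4·1/4 + 1·1/4 + 0·1/4
 = 9/4 + 1 + 1/4 + 0
 = 7/2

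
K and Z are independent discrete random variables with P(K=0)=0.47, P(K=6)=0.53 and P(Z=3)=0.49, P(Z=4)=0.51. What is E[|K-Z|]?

2.9694

E[|K-Z|] = Σ_k Σ_z |k-z| · P(K=k)P(Z=z)
 = 3·0.2303 + 4·0.2397 + 3·0.2597 + 2·0.2703
 = 0.6909 + 0.9588 + 0.7791 + 0.5406
 = 2.9694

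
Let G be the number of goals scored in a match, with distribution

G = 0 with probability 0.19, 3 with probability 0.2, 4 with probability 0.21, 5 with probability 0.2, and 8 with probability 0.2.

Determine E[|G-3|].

2.18

E[|G-3|] = Σ |g-3|·P(G=g)
 = 3·0.19 + 0·0.2 + 1·0.21 + 2·0.2 + 5·0.2
 = 0.57 + 0 + 0.21 + 0.4 + 1
 = 2.18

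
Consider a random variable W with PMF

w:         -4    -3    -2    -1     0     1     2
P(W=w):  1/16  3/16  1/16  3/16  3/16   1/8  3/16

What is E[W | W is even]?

0

P(W is even) = 1/16 + 1/16 + 3/16 + 3/16 = 1/2.
E[W | W is even] = [(-4)·1/16 + (-2)·1/16 + 0·3/16 + 2·3/16] / (1/2)
 = 0 / (1/2)
 = 0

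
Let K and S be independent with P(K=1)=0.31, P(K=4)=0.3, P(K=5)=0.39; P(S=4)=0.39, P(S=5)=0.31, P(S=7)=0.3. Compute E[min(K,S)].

3.3079

E[min(K,S)] = Σ_k Σ_s min(k,s) · P(K=k)P(S=s)
 = 1·0.1209 + 1·0.0961 + 1·0.093 + 4·0.117 + 4·0.093 + 4·0.09 + 4·0.1521 + 5·0.1209 + 5·0.117
 = 0.1209 + 0.0961 + 0.093 + 0.468 + 0.372 + 0.36 + 0.6084 + 0.6045 + 0.585
 = 3.3079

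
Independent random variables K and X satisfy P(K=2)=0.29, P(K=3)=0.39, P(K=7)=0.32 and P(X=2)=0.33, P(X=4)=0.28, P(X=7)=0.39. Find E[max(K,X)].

5.4355

E[max(K,X)] = Σ_k Σ_x max(k,x) · P(K=k)P(X=x)
 = 2·0.0957 + 4·0.0812 + 7·0.1131 + 3·0.1287 + 4·0.1092 + 7·0.1521 + 7·0.1056 + 7·0.0896 + 7·0.1248
 = 0.1914 + 0.3248 + 0.7917 + 0.3861 + 0.4368 + 1.0647 + 0.7392 + 0.6272 + 0.8736
 = 5.4355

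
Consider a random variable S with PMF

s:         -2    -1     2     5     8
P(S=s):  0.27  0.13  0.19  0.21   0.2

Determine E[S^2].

20.02

E[S^2] = Σ s^2·P(S=s)
 = 4·0.27 + 1·0.13 + 4·0.19 + 25·0.21 + 64·0.2
 = 1.08 + 0.13 + 0.76 + 5.25 + 12.8
 = 20.02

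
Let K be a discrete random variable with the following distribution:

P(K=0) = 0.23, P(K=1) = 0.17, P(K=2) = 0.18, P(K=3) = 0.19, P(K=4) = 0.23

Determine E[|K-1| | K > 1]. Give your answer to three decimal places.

P(K > 1) = 0.18 + 0.19 + 0.23 = 0.6.
E[|K-1| | K > 1] = [1·0.18 + 2·0.19 + 3·0.23] / 0.6
 = 1.25 / 0.6
 = 25/12

2.083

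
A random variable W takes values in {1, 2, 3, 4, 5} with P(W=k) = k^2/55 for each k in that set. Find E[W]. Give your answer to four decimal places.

E[W] = Σ w·P(W=w)
 = 1·1/55 + 2·4/55 + 3·9/55 + 4·16/55 + 5·5/11
 = 1/55 + 8/55 + 27/55 + 64/55 + 25/11
 = 45/11

4.0909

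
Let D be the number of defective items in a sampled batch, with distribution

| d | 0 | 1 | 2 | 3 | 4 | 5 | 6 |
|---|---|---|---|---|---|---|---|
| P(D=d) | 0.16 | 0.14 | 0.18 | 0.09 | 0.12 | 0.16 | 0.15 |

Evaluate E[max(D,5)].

E[max(D,5)] = Σ max(d,5)·P(D=d)
 = 5·0.16 + 5·0.14 + 5·0.18 + 5·0.09 + 5·0.12 + 5·0.16 + 6·0.15
 = 0.8 + 0.7 + 0.9 + 0.45 + 0.6 + 0.8 + 0.9
 = 5.15

5.15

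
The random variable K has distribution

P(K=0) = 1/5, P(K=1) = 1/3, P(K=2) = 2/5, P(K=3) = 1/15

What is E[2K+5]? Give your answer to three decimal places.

7.667

E[2K+5] = Σ (2k+5)·P(K=k)
 = 5·1/5 + 7·1/3 + 9·2/5 + 11·1/15
 = 1 + 7/3 + 18/5 + 11/15
 = 23/3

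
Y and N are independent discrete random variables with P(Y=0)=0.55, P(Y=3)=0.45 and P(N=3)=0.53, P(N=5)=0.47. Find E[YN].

5.319

E[YN] = Σ_y Σ_n yn · P(Y=y)P(N=n)
 = 0·0.2915 + 0·0.2585 + 9·0.2385 + 15·0.2115
 = 0 + 0 + 2.1465 + 3.1725
 = 5.319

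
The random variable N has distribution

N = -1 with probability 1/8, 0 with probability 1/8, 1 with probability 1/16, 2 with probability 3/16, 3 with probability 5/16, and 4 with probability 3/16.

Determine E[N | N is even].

2.25

P(N is even) = 1/8 + 3/16 + 3/16 = 1/2.
E[N | N is even] = [0·1/8 + 2·3/16 + 4·3/16] / (1/2)
 = 9/8 / (1/2)
 = 9/4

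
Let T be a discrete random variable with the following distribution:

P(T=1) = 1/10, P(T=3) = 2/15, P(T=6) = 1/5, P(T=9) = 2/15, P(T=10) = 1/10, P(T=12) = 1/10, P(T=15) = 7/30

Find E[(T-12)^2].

33.8

E[(T-12)^2] = Σ (t-12)^2·P(T=t)
 = 121·1/10 + 81·2/15 + 36·1/5 + 9·2/15 + 4·1/10 + 0·1/10 + 9·7/30
 = 121/10 + 54/5 + 36/5 + 6/5 + 2/5 + 0 + 21/10
 = 169/5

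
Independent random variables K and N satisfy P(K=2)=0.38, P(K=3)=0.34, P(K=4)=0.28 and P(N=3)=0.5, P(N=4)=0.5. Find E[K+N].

E[K+N] = Σ_k Σ_n (k+n) · P(K=k)P(N=n)
 = 5·0.19 + 6·0.19 + 6·0.17 + 7·0.17 + 7·0.14 + 8·0.14
 = 0.95 + 1.14 + 1.02 + 1.19 + 0.98 + 1.12
 = 6.4

6.4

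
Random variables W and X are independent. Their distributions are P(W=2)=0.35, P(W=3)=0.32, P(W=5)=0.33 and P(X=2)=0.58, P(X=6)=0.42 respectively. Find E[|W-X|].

E[|W-X|] = Σ_w Σ_x |w-x| · P(W=w)P(X=x)
 = 0·0.203 + 4·0.147 + 1·0.1856 + 3·0.1344 + 3·0.1914 + 1·0.1386
 = 0 + 0.588 + 0.1856 + 0.4032 + 0.5742 + 0.1386
 = 1.8896

1.8896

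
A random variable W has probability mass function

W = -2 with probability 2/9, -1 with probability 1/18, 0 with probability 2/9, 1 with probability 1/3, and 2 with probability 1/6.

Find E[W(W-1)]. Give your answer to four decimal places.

E[W(W-1)] = Σ w(w-1)·P(W=w)
 = 6·2/9 + 2·1/18 + 0·2/9 + 0·1/3 + 2·1/6
 = 4/3 + 1/9 + 0 + 0 + 1/3
 = 16/9

1.7778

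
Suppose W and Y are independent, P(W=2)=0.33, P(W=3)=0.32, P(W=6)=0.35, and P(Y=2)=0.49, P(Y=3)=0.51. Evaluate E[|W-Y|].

1.5466

E[|W-Y|] = Σ_w Σ_y |w-y| · P(W=w)P(Y=y)
 = 0·0.1617 + 1·0.1683 + 1·0.1568 + 0·0.1632 + 4·0.1715 + 3·0.1785
 = 0 + 0.1683 + 0.1568 + 0 + 0.686 + 0.5355
 = 1.5466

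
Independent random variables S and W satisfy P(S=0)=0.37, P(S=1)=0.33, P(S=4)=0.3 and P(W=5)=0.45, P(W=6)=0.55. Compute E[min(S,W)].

E[min(S,W)] = Σ_s Σ_w min(s,w) · P(S=s)P(W=w)
 = 0·0.1665 + 0·0.2035 + 1·0.1485 + 1·0.1815 + 4·0.135 + 4·0.165
 = 0 + 0 + 0.1485 + 0.1815 + 0.54 + 0.66
 = 1.53

1.53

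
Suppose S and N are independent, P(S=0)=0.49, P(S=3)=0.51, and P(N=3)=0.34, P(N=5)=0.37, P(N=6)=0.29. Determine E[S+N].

E[S+N] = Σ_s Σ_n (s+n) · P(S=s)P(N=n)
 = 3·0.1666 + 5·0.1813 + 6·0.1421 + 6·0.1734 + 8·0.1887 + 9·0.1479
 = 0.4998 + 0.9065 + 0.8526 + 1.0404 + 1.5096 + 1.3311
 = 6.14

6.14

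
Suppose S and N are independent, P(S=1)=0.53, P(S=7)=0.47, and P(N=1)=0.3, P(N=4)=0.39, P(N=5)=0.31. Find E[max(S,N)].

5.0973

E[max(S,N)] = Σ_s Σ_n max(s,n) · P(S=s)P(N=n)
 = 1·0.159 + 4·0.2067 + 5·0.1643 + 7·0.141 + 7·0.1833 + 7·0.1457
 = 0.159 + 0.8268 + 0.8215 + 0.987 + 1.2831 + 1.0199
 = 5.0973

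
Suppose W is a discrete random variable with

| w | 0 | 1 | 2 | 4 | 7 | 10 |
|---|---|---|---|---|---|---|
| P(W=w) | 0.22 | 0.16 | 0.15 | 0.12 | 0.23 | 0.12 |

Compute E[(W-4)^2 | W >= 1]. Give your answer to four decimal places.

P(W >= 1) = 0.16 + 0.15 + 0.12 + 0.23 + 0.12 = 0.78.
E[(W-4)^2 | W >= 1] = [9·0.16 + 4·0.15 + 0·0.12 + 9·0.23 + 36·0.12] / 0.78
 = 8.43 / 0.78
 = 281/26

10.8077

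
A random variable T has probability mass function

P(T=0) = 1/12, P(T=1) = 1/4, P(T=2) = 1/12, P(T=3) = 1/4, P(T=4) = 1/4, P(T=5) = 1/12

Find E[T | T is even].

2.8

P(T is even) = 1/12 + 1/12 + 1/4 = 5/12.
E[T | T is even] = [0·1/12 + 2·1/12 + 4·1/4] / (5/12)
 = 7/6 / (5/12)
 = 14/5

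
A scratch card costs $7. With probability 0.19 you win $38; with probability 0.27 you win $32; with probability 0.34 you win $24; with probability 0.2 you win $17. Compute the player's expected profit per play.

E[payout] = 38·0.19 + 32·0.27 + 24·0.34 + 17·0.2
 = 7.22 + 8.64 + 8.16 + 3.4
 = 27.42
Net = 27.42 - 7 = 20.42

20.42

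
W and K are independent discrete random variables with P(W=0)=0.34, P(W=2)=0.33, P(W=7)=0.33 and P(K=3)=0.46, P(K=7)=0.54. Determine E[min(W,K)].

E[min(W,K)] = Σ_w Σ_k min(w,k) · P(W=w)P(K=k)
 = 0·0.1564 + 0·0.1836 + 2·0.1518 + 2·0.1782 + 3·0.1518 + 7·0.1782
 = 0 + 0 + 0.3036 + 0.3564 + 0.4554 + 1.2474
 = 2.3628

2.3628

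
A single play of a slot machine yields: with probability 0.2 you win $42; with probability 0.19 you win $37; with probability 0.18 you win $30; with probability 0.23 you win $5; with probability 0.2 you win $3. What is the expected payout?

22.58

E[payout] = 42·0.2 + 37·0.19 + 30·0.18 + 5·0.23 + 3·0.2
 = 8.4 + 7.03 + 5.4 + 1.15 + 0.6
 = 22.58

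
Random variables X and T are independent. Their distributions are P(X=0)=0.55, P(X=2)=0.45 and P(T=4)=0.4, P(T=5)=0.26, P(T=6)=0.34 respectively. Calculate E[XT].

E[XT] = Σ_x Σ_t xt · P(X=x)P(T=t)
 = 0·0.22 + 0·0.143 + 0·0.187 + 8·0.18 + 10·0.117 + 12·0.153
 = 0 + 0 + 0 + 1.44 + 1.17 + 1.836
 = 4.446

4.446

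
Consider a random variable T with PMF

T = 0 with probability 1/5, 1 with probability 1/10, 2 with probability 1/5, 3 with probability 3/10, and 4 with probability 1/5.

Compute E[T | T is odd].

2.5

P(T is odd) = 1/10 + 3/10 = 2/5.
E[T | T is odd] = [1·1/10 + 3·3/10] / (2/5)
 = 1 / (2/5)
 = 5/2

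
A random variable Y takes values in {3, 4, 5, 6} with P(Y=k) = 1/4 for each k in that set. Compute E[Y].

E[Y] = Σ y·P(Y=y)
 = 3·1/4 + 4·1/4 + 5·1/4 + 6·1/4
 = 3/4 + 1 + 5/4 + 3/2
 = 9/2

4.5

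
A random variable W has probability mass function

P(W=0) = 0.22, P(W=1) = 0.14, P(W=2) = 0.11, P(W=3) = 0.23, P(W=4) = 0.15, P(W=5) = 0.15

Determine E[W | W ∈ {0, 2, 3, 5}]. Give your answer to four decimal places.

P(W ∈ {0, 2, 3, 5}) = 0.22 + 0.11 + 0.23 + 0.15 = 0.71.
E[W | W ∈ {0, 2, 3, 5}] = [0·0.22 + 2·0.11 + 3·0.23 + 5·0.15] / 0.71
 = 1.66 / 0.71
 = 166/71

2.3380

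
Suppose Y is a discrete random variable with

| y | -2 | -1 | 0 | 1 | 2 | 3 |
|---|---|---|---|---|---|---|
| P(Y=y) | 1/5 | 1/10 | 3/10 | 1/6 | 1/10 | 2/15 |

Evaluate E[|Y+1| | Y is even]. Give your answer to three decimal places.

P(Y is even) = 1/5 + 3/10 + 1/10 = 3/5.
E[|Y+1| | Y is even] = [1·1/5 + 1·3/10 + 3·1/10] / (3/5)
 = 4/5 / (3/5)
 = 4/3

1.333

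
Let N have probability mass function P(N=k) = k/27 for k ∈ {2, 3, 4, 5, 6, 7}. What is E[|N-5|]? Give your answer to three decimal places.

1.333

E[|N-5|] = Σ |n-5|·P(N=n)
 = 3·2/27 + 2·1/9 + 1·4/27 + 0·5/27 + 1·2/9 + 2·7/27
 = 2/9 + 2/9 + 4/27 + 0 + 2/9 + 14/27
 = 4/3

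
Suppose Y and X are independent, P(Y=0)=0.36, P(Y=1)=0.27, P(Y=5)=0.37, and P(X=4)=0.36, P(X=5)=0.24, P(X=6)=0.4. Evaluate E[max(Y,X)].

5.1732

E[max(Y,X)] = Σ_y Σ_x max(y,x) · P(Y=y)P(X=x)
 = 4·0.1296 + 5·0.0864 + 6·0.144 + 4·0.0972 + 5·0.0648 + 6·0.108 + 5·0.1332 + 5·0.0888 + 6·0.148
 = 0.5184 + 0.432 + 0.864 + 0.3888 + 0.324 + 0.648 + 0.666 + 0.444 + 0.888
 = 5.1732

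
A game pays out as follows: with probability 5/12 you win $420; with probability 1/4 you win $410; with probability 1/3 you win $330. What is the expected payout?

E[payout] = 420·5/12 + 410·1/4 + 330·1/3
 = 175 + 205/2 + 110
 = 775/2

387.5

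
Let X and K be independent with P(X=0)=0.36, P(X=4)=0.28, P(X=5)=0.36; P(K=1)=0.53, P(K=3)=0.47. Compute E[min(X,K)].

E[min(X,K)] = Σ_x Σ_k min(x,k) · P(X=x)P(K=k)
 = 0·0.1908 + 0·0.1692 + 1·0.1484 + 3·0.1316 + 1·0.1908 + 3·0.1692
 = 0 + 0 + 0.1484 + 0.3948 + 0.1908 + 0.5076
 = 1.2416

1.2416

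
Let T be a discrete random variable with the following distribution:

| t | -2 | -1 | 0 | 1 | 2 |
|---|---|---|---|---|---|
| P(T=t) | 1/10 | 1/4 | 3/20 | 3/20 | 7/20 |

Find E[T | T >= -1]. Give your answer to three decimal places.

0.667

P(T >= -1) = 1/4 + 3/20 + 3/20 + 7/20 = 9/10.
E[T | T >= -1] = [(-1)·1/4 + 0·3/20 + 1·3/20 + 2·7/20] / (9/10)
 = 3/5 / (9/10)
 = 2/3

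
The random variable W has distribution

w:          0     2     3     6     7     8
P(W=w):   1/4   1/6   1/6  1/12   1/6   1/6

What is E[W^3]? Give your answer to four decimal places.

166.3333

E[W^3] = Σ w^3·P(W=w)
 = 0·1/4 + 8·1/6 + 27·1/6 + 216·1/12 + 343·1/6 + 512·1/6
 = 0 + 4/3 + 9/2 + 18 + 343/6 + 256/3
 = 499/3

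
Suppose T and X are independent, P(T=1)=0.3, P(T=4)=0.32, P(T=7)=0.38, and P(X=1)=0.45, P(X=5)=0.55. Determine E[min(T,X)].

E[min(T,X)] = Σ_t Σ_x min(t,x) · P(T=t)P(X=x)
 = 1·0.135 + 1·0.165 + 1·0.144 + 4·0.176 + 1·0.171 + 5·0.209
 = 0.135 + 0.165 + 0.144 + 0.704 + 0.171 + 1.045
 = 2.364

2.364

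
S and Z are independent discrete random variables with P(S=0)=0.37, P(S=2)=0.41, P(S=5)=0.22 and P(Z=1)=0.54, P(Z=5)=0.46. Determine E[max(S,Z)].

E[max(S,Z)] = Σ_s Σ_z max(s,z) · P(S=s)P(Z=z)
 = 1·0.1998 + 5·0.1702 + 2·0.2214 + 5·0.1886 + 5·0.1188 + 5·0.1012
 = 0.1998 + 0.851 + 0.4428 + 0.943 + 0.594 + 0.506
 = 3.5366

3.5366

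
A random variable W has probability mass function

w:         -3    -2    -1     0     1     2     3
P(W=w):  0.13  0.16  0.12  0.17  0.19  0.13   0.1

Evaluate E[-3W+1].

1.24

E[-3W+1] = Σ (-3w+1)·P(W=w)
 = 10·0.13 + 7·0.16 + 4·0.12 + 1·0.17 + (-2)·0.19 + (-5)·0.13 + (-8)·0.1
 = 1.3 + 1.12 + 0.48 + 0.17 + (-0.38) + (-0.65) + (-0.8)
 = 1.24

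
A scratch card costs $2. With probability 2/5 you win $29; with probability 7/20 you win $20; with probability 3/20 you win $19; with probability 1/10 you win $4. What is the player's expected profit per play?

E[payout] = 29·2/5 + 20·7/20 + 19·3/20 + 4·1/10
 = 58/5 + 7 + 57/20 + 2/5
 = 437/20
Net = 437/20 - 2 = 397/20

19.85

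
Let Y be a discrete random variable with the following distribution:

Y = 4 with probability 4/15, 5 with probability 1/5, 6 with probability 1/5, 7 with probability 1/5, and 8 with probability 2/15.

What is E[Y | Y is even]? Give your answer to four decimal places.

P(Y is even) = 4/15 + 1/5 + 2/15 = 3/5.
E[Y | Y is even] = [4·4/15 + 6·1/5 + 8·2/15] / (3/5)
 = 10/3 / (3/5)
 = 50/9

5.5556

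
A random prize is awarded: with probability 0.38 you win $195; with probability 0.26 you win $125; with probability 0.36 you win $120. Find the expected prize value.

149.8

E[payout] = 195·0.38 + 125·0.26 + 120·0.36
 = 74.1 + 32.5 + 43.2
 = 149.8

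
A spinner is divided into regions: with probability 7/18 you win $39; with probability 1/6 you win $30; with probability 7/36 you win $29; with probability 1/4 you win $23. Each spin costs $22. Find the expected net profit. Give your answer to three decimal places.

9.556

E[payout] = 39·7/18 + 30·1/6 + 29·7/36 + 23·1/4
 = 91/6 + 5 + 203/36 + 23/4
 = 284/9
Net = 284/9 - 22 = 86/9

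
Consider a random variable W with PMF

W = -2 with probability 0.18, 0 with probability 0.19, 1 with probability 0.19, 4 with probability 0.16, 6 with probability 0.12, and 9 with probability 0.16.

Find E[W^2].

20.75

E[W^2] = Σ w^2·P(W=w)
 = 4·0.18 + 0·0.19 + 1·0.19 + 16·0.16 + 36·0.12 + 81·0.16
 = 0.72 + 0 + 0.19 + 2.56 + 4.32 + 12.96
 = 20.75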